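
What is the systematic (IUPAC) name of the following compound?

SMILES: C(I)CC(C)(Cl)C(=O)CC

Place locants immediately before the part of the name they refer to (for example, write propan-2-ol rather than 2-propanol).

Counting along the main chain through the carbonyl gives 6 carbons: the parent is hexane.
The principal characteristic group is a ketone (C=O on an internal carbon), named with the suffix -one.
The numbering direction is chosen so that numbering from this end puts the carbonyl group at C-3 rather than C-4.
With this numbering: the carbonyl at C-3; a chloro group at C-4; an iodo group at C-6; a methyl group at C-4.
Substituent prefixes are cited in alphabetical order (multiplying prefixes like di-/tri- are ignored for ordering).
Assembling the pieces gives 4-chloro-6-iodo-4-methylhexan-3-one.

4-chloro-6-iodo-4-methylhexan-3-one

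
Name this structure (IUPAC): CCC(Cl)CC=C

The longest carbon chain that includes the multiple bond has 6 carbons, so the parent hydride is hexane.
A C=C double bond in the chain gives the infix -ene-.
Number the chain so that numbering from this end puts the double bond at C-1 rather than C-5.
This places the double bond between C-1 and C-2; a chloro group at C-4.
Putting it together: 4-chlorohex-1-ene.

4-chlorohex-1-ene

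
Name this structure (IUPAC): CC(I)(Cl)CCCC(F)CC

The longest continuous carbon chain has 8 atoms, so the parent hydride is octane.
Choose the numbering such that the substituent locant set {2,2,6} is lower than {3,7,7} at the first point of difference.
That gives a chloro group at C-2; a fluoro group at C-6; an iodo group at C-2.
Substituent prefixes are cited in alphabetical order (multiplying prefixes like di-/tri- are ignored for ordering).
The name is 2-chloro-6-fluoro-2-iodooctane.

2-chloro-6-fluoro-2-iodooctane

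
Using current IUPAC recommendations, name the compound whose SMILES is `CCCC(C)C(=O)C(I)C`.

2-iodo-4-methylheptan-3-one

The longest carbon chain that includes the carbonyl has 7 carbons, so the parent hydride is heptane.
A ketone (C=O on an internal carbon) is the principal characteristic group, giving the suffix -one.
Choose the numbering such that numbering from this end puts the carbonyl group at C-3 rather than C-5.
That gives the carbonyl at C-3; an iodo group at C-2; a methyl group at C-4.
Prefixes are listed alphabetically: iodo, methyl.
Putting it together: 2-iodo-4-methylheptan-3-one.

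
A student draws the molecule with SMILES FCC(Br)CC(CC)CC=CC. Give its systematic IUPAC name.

The longest chain bearing the multiple bond is 8 carbons long (octane).
The chain contains a C=C double bond, so the unsaturation ending is -ene.
Number the chain so that numbering from this end puts the double bond at C-2 rather than C-6.
This places the double bond between C-2 and C-3; a bromo group at C-7; an ethyl group at C-5; a fluoro group at C-8.
Prefixes are listed alphabetically: bromo, ethyl, fluoro.
Assembling the pieces gives 7-bromo-5-ethyl-8-fluorooct-2-ene.

7-bromo-5-ethyl-8-fluorooct-2-ene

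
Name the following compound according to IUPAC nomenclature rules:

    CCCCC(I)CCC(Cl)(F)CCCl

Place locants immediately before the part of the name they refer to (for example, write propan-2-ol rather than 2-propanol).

1,3-dichloro-3-fluoro-6-iododecane

The parent chain contains 10 carbons (decane).
The numbering direction is chosen so that the substituent locant set {1,3,3,6} is lower than {5,8,8,10} at the first point of difference.
That gives chloro groups at C-1 and C-3; a fluoro group at C-3; an iodo group at C-6.
Prefixes are listed alphabetically: chloro, fluoro, iodo.
Putting it together: 1,3-dichloro-3-fluoro-6-iododecane.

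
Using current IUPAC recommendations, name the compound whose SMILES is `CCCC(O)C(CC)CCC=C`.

5-ethylnon-8-en-4-ol

Counting along the main chain through the –OH group and the multiple bond gives 9 carbons: the parent is nonane.
An alcohol (–OH) is the principal characteristic group, giving the suffix -ol.
There is one C=C double bond, indicated by the ending -ene.
Choose the numbering such that numbering from this end puts the hydroxyl group at C-4 rather than C-6.
This places the hydroxyl at C-4; the double bond between C-8 and C-9; an ethyl group at C-5.
Putting it together: 5-ethylnon-8-en-4-ol.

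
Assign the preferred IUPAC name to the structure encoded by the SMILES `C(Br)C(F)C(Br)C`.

1,3-dibromo-2-fluorobutane

The longest carbon chain is 4 atoms: the parent is butane.
The numbering direction is chosen so that the substituent locant set {1,2,3} is lower than {2,3,4} at the first point of difference.
That gives bromo groups at C-1 and C-3; a fluoro group at C-2.
The substituents are ordered alphabetically, ignoring any di-/tri- multipliers.
Putting it together: 1,3-dibromo-2-fluorobutane.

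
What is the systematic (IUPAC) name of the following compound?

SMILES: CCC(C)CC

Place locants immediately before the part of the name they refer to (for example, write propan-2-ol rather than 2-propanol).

The longest carbon chain is 5 atoms: the parent is pentane.
Numbering from either end gives identical locants here.
That gives a methyl group at C-3.
Assembling the pieces gives 3-methylpentane.

3-methylpentane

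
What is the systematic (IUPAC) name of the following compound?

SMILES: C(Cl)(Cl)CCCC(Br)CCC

5-bromo-1,1-dichlorooctane

The longest carbon chain is 8 atoms: the parent is octane.
Choose the numbering such that the substituent locant set {1,1,5} is lower than {4,8,8} at the first point of difference.
With this numbering: a bromo group at C-5; two chloro groups at C-1.
Prefixes are listed alphabetically: bromo, chloro.
The name is 5-bromo-1,1-dichlorooctane.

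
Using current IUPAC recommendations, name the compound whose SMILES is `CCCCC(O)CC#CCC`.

dec-7-yn-5-ol

Counting along the main chain through the –OH group and the multiple bond gives 10 carbons: the parent is decane.
An alcohol (–OH) is the principal characteristic group, giving the suffix -ol.
The chain contains a C≡C triple bond, so the unsaturation ending is -yne.
Choose the numbering such that numbering from this end puts the hydroxyl group at C-5 rather than C-6.
With this numbering: the hydroxyl at C-5; the triple bond between C-7 and C-8.
Putting it together: dec-7-yn-5-ol.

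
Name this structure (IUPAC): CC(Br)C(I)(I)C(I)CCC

The longest continuous carbon chain has 7 atoms, so the parent hydride is heptane.
The numbering direction is chosen so that the substituent locant set {2,3,3,4} is lower than {4,5,5,6} at the first point of difference.
That gives a bromo group at C-2; iodo groups at C-3 (×2) and C-4.
The substituents are ordered alphabetically, ignoring any di-/tri- multipliers.
Putting it together: 2-bromo-3,3,4-triiodoheptane.

2-bromo-3,3,4-triiodoheptane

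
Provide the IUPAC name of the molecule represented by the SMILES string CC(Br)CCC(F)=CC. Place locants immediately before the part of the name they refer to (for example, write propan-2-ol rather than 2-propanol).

The longest carbon chain that includes the multiple bond has 7 carbons, so the parent hydride is heptane.
The chain contains a C=C double bond, so the unsaturation ending is -ene.
Number the chain so that numbering from this end puts the double bond at C-2 rather than C-5.
That gives the double bond between C-2 and C-3; a bromo group at C-6; a fluoro group at C-3.
Substituent prefixes are cited in alphabetical order (multiplying prefixes like di-/tri- are ignored for ordering).
The name is 6-bromo-3-fluorohept-2-ene.

6-bromo-3-fluorohept-2-ene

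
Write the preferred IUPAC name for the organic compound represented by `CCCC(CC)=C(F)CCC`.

The longest carbon chain that includes the multiple bond has 8 carbons, so the parent hydride is octane.
The chain contains a C=C double bond, so the unsaturation ending is -ene.
Choose the numbering such that the locant sets are identical either way, so the alphabetically earlier ethyl substituent takes the lower locant (4 rather than 5).
That gives the double bond between C-4 and C-5; an ethyl group at C-4; a fluoro group at C-5.
Substituent prefixes are cited in alphabetical order (multiplying prefixes like di-/tri- are ignored for ordering).
Assembling the pieces gives 4-ethyl-5-fluorooct-4-ene.

4-ethyl-5-fluorooct-4-ene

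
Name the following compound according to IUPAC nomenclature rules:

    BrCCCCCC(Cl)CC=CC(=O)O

The longest carbon chain that includes the –COOH group and the multiple bond has 10 carbons, so the parent hydride is decane.
The highest-priority functional group is a carboxylic acid (terminal –COOH), so the name ends in -oic acid.
A C=C double bond in the chain gives the infix -ene-.
Choose the numbering such that the carboxylic acid carbon is C-1 by definition.
This places the double bond between C-2 and C-3; a bromo group at C-10; a chloro group at C-5.
The substituents are ordered alphabetically, ignoring any di-/tri- multipliers.
Putting it together: 10-bromo-5-chlorodec-2-enoic acid.

10-bromo-5-chlorodec-2-enoic acid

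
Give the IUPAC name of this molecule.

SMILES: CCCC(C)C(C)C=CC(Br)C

The longest carbon chain that includes the multiple bond has 9 carbons, so the parent hydride is nonane.
A C=C double bond in the chain gives the infix -ene-.
The numbering direction is chosen so that numbering from this end puts the double bond at C-3 rather than C-6.
This places the double bond between C-3 and C-4; a bromo group at C-2; methyl groups at C-5 and C-6.
Prefixes are listed alphabetically: bromo, methyl.
Assembling the pieces gives 2-bromo-5,6-dimethylnon-3-ene.

2-bromo-5,6-dimethylnon-3-ene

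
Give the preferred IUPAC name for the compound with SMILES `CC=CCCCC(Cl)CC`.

7-chloronon-2-ene

Counting along the main chain through the multiple bond gives 9 carbons: the parent is nonane.
The chain contains a C=C double bond, so the unsaturation ending is -ene.
The numbering direction is chosen so that numbering from this end puts the double bond at C-2 rather than C-7.
With this numbering: the double bond between C-2 and C-3; a chloro group at C-7.
The name is 7-chloronon-2-ene.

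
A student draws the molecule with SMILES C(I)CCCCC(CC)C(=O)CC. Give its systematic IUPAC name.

The longest carbon chain that includes the carbonyl has 9 carbons, so the parent hydride is nonane.
A ketone (C=O on an internal carbon) is the principal characteristic group, giving the suffix -one.
Choose the numbering such that numbering from this end puts the carbonyl group at C-3 rather than C-7.
With this numbering: the carbonyl at C-3; an ethyl group at C-4; an iodo group at C-9.
Prefixes are listed alphabetically: ethyl, iodo.
The name is 4-ethyl-9-iodononan-3-one.

4-ethyl-9-iodononan-3-one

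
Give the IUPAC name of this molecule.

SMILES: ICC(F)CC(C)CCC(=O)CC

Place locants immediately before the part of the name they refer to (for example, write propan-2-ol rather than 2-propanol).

Counting along the main chain through the carbonyl gives 9 carbons: the parent is nonane.
The principal characteristic group is a ketone (C=O on an internal carbon), named with the suffix -one.
Number the chain so that numbering from this end puts the carbonyl group at C-3 rather than C-7.
With this numbering: the carbonyl at C-3; a fluoro group at C-8; an iodo group at C-9; a methyl group at C-6.
Substituent prefixes are cited in alphabetical order (multiplying prefixes like di-/tri- are ignored for ordering).
Putting it together: 8-fluoro-9-iodo-6-methylnonan-3-one.

8-fluoro-9-iodo-6-methylnonan-3-one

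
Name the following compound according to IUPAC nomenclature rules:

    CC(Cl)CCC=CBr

1-bromo-5-chlorohex-1-ene

The longest chain bearing the multiple bond is 6 carbons long (hexane).
The chain contains a C=C double bond, so the unsaturation ending is -ene.
Number the chain so that numbering from this end puts the double bond at C-1 rather than C-5.
This places the double bond between C-1 and C-2; a bromo group at C-1; a chloro group at C-5.
Prefixes are listed alphabetically: bromo, chloro.
Putting it together: 1-bromo-5-chlorohex-1-ene.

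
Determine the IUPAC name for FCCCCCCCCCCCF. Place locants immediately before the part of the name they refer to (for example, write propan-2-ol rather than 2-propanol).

1,11-difluoroundecane

The longest continuous carbon chain has 11 atoms, so the parent hydride is undecane.
The molecule is symmetric, so either numbering direction gives the same locants.
This places fluoro groups at C-1 and C-11.
Assembling the pieces gives 1,11-difluoroundecane.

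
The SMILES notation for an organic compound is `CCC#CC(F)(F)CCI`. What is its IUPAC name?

Counting along the main chain through the multiple bond gives 7 carbons: the parent is heptane.
The chain contains a C≡C triple bond, so the unsaturation ending is -yne.
Number the chain so that numbering from this end puts the triple bond at C-3 rather than C-4.
With this numbering: the triple bond between C-3 and C-4; two fluoro groups at C-5; an iodo group at C-7.
Substituent prefixes are cited in alphabetical order (multiplying prefixes like di-/tri- are ignored for ordering).
Assembling the pieces gives 5,5-difluoro-7-iodohept-3-yne.

5,5-difluoro-7-iodohept-3-yne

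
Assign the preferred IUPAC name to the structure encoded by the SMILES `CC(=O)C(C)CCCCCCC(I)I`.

10,10-diiodo-3-methyldecan-2-one

Counting along the main chain through the carbonyl gives 10 carbons: the parent is decane.
The highest-priority functional group is a ketone (C=O on an internal carbon), so the name ends in -one.
Choose the numbering such that numbering from this end puts the carbonyl group at C-2 rather than C-9.
This places the carbonyl at C-2; two iodo groups at C-10; a methyl group at C-3.
Substituent prefixes are cited in alphabetical order (multiplying prefixes like di-/tri- are ignored for ordering).
Putting it together: 10,10-diiodo-3-methyldecan-2-one.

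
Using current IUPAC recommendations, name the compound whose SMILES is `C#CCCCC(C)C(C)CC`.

6,7-dimethylnon-1-yne

The longest chain bearing the multiple bond is 9 carbons long (nonane).
There is one C≡C triple bond, indicated by the ending -yne.
The numbering direction is chosen so that numbering from this end puts the triple bond at C-1 rather than C-8.
That gives the triple bond between C-1 and C-2; methyl groups at C-6 and C-7.
The name is 6,7-dimethylnon-1-yne.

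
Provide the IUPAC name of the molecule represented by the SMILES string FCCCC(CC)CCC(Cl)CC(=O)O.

3-chloro-6-ethyl-9-fluorononanoic acid

The longest chain bearing the –COOH group is 9 carbons long (nonane).
A carboxylic acid (terminal –COOH) is the principal characteristic group, giving the suffix -oic acid.
The numbering direction is chosen so that the carboxylic acid carbon is C-1 by definition.
That gives a chloro group at C-3; an ethyl group at C-6; a fluoro group at C-9.
Substituent prefixes are cited in alphabetical order (multiplying prefixes like di-/tri- are ignored for ordering).
The name is 3-chloro-6-ethyl-9-fluorononanoic acid.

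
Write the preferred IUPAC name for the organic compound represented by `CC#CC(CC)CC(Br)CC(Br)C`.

6,8-dibromo-4-ethylnon-2-yne

Counting along the main chain through the multiple bond gives 9 carbons: the parent is nonane.
There is one C≡C triple bond, indicated by the ending -yne.
Choose the numbering such that numbering from this end puts the triple bond at C-2 rather than C-7.
This places the triple bond between C-2 and C-3; bromo groups at C-6 and C-8; an ethyl group at C-4.
The substituents are ordered alphabetically, ignoring any di-/tri- multipliers.
Assembling the pieces gives 6,8-dibromo-4-ethylnon-2-yne.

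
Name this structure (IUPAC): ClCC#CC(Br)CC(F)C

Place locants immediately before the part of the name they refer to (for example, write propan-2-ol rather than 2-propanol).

4-bromo-1-chloro-6-fluorohept-2-yne

The longest carbon chain that includes the multiple bond has 7 carbons, so the parent hydride is heptane.
There is one C≡C triple bond, indicated by the ending -yne.
The numbering direction is chosen so that numbering from this end puts the triple bond at C-2 rather than C-5.
That gives the triple bond between C-2 and C-3; a bromo group at C-4; a chloro group at C-1; a fluoro group at C-6.
The substituents are ordered alphabetically, ignoring any di-/tri- multipliers.
Putting it together: 4-bromo-1-chloro-6-fluorohept-2-yne.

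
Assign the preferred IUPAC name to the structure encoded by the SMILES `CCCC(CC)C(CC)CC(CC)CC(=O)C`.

4,6,7-triethyldecan-2-one

The longest chain bearing the carbonyl is 10 carbons long (decane).
The highest-priority functional group is a ketone (C=O on an internal carbon), so the name ends in -one.
Number the chain so that numbering from this end puts the carbonyl group at C-2 rather than C-9.
With this numbering: the carbonyl at C-2; ethyl groups at C-4 and C-6 and C-7.
The name is 4,6,7-triethyldecan-2-one.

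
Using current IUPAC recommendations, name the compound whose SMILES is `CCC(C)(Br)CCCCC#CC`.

The longest carbon chain that includes the multiple bond has 10 carbons, so the parent hydride is decane.
The chain contains a C≡C triple bond, so the unsaturation ending is -yne.
Choose the numbering such that numbering from this end puts the triple bond at C-2 rather than C-8.
With this numbering: the triple bond between C-2 and C-3; a bromo group at C-8; a methyl group at C-8.
The substituents are ordered alphabetically, ignoring any di-/tri- multipliers.
Assembling the pieces gives 8-bromo-8-methyldec-2-yne.

8-bromo-8-methyldec-2-yne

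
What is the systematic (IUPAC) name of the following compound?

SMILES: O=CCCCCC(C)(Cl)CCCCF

The longest chain bearing the –CHO group is 10 carbons long (decane).
The highest-priority functional group is an aldehyde (terminal –CHO), so the name ends in -al.
The numbering direction is chosen so that the aldehyde carbon is C-1 by definition.
This places a chloro group at C-6; a fluoro group at C-10; a methyl group at C-6.
The substituents are ordered alphabetically, ignoring any di-/tri- multipliers.
Putting it together: 6-chloro-10-fluoro-6-methyldecanal.

6-chloro-10-fluoro-6-methyldecanal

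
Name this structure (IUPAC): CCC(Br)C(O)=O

The longest carbon chain that includes the –COOH group has 4 carbons, so the parent hydride is butane.
A carboxylic acid (terminal –COOH) is the principal characteristic group, giving the suffix -oic acid.
The numbering direction is chosen so that the carboxylic acid carbon is C-1 by definition.
This places a bromo group at C-2.
The name is 2-bromobutanoic acid.

2-bromobutanoic acid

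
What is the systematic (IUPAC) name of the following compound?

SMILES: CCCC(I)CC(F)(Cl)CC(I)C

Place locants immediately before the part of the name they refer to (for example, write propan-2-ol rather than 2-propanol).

4-chloro-4-fluoro-2,6-diiodononane

The longest continuous carbon chain has 9 atoms, so the parent hydride is nonane.
Choose the numbering such that the substituent locant set {2,4,4,6} is lower than {4,6,6,8} at the first point of difference.
With this numbering: a chloro group at C-4; a fluoro group at C-4; iodo groups at C-2 and C-6.
Prefixes are listed alphabetically: chloro, fluoro, iodo.
The name is 4-chloro-4-fluoro-2,6-diiodononane.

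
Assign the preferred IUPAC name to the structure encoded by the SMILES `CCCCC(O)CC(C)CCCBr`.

The longest chain bearing the –OH group is 10 carbons long (decane).
An alcohol (–OH) is the principal characteristic group, giving the suffix -ol.
Number the chain so that numbering from this end puts the hydroxyl group at C-5 rather than C-6.
With this numbering: the hydroxyl at C-5; a bromo group at C-10; a methyl group at C-7.
Prefixes are listed alphabetically: bromo, methyl.
Putting it together: 10-bromo-7-methyldecan-5-ol.

10-bromo-7-methyldecan-5-ol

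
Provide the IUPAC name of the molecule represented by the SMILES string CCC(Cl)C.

The longest continuous carbon chain has 4 atoms, so the parent hydride is butane.
Choose the numbering such that the substituent locant set {2} is lower than {3} at the first point of difference.
This places a chloro group at C-2.
Assembling the pieces gives 2-chlorobutane.

2-chlorobutane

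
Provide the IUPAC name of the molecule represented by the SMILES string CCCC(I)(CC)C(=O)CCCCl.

1-chloro-5-ethyl-5-iodooctan-4-one

Counting along the main chain through the carbonyl gives 8 carbons: the parent is octane.
The highest-priority functional group is a ketone (C=O on an internal carbon), so the name ends in -one.
The numbering direction is chosen so that numbering from this end puts the carbonyl group at C-4 rather than C-5.
With this numbering: the carbonyl at C-4; a chloro group at C-1; an ethyl group at C-5; an iodo group at C-5.
The substituents are ordered alphabetically, ignoring any di-/tri- multipliers.
Putting it together: 1-chloro-5-ethyl-5-iodooctan-4-one.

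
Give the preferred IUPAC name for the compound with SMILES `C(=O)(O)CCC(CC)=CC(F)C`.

4-ethyl-6-fluorohept-4-enoic acid

Counting along the main chain through the –COOH group and the multiple bond gives 7 carbons: the parent is heptane.
The principal characteristic group is a carboxylic acid (terminal –COOH), named with the suffix -oic acid.
There is one C=C double bond, indicated by the ending -ene.
The numbering direction is chosen so that the carboxylic acid carbon is C-1 by definition.
With this numbering: the double bond between C-4 and C-5; an ethyl group at C-4; a fluoro group at C-6.
The substituents are ordered alphabetically, ignoring any di-/tri- multipliers.
Assembling the pieces gives 4-ethyl-6-fluorohept-4-enoic acid.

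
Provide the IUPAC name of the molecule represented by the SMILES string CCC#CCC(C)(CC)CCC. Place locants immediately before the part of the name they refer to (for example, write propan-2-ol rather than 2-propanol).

The longest carbon chain that includes the multiple bond has 9 carbons, so the parent hydride is nonane.
The chain contains a C≡C triple bond, so the unsaturation ending is -yne.
Choose the numbering such that numbering from this end puts the triple bond at C-3 rather than C-6.
That gives the triple bond between C-3 and C-4; an ethyl group at C-6; a methyl group at C-6.
Prefixes are listed alphabetically: ethyl, methyl.
The name is 6-ethyl-6-methylnon-3-yne.

6-ethyl-6-methylnon-3-yne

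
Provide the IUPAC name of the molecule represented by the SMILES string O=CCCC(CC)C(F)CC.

Counting along the main chain through the –CHO group gives 7 carbons: the parent is heptane.
An aldehyde (terminal –CHO) is the principal characteristic group, giving the suffix -al.
The numbering direction is chosen so that the aldehyde carbon is C-1 by definition.
That gives an ethyl group at C-4; a fluoro group at C-5.
Substituent prefixes are cited in alphabetical order (multiplying prefixes like di-/tri- are ignored for ordering).
Putting it together: 4-ethyl-5-fluoroheptanal.

4-ethyl-5-fluoroheptanal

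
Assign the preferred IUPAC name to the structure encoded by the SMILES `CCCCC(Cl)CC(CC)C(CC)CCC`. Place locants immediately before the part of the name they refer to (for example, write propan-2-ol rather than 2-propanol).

The longest carbon chain is 11 atoms: the parent is undecane.
Choose the numbering such that the substituent locant set {4,5,7} is lower than {5,7,8} at the first point of difference.
This places a chloro group at C-7; ethyl groups at C-4 and C-5.
Prefixes are listed alphabetically: chloro, ethyl.
Assembling the pieces gives 7-chloro-4,5-diethylundecane.

7-chloro-4,5-diethylundecane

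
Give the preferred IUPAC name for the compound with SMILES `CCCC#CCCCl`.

The longest carbon chain that includes the multiple bond has 7 carbons, so the parent hydride is heptane.
There is one C≡C triple bond, indicated by the ending -yne.
Number the chain so that numbering from this end puts the triple bond at C-3 rather than C-4.
With this numbering: the triple bond between C-3 and C-4; a chloro group at C-1.
Putting it together: 1-chlorohept-3-yne.

1-chlorohept-3-yne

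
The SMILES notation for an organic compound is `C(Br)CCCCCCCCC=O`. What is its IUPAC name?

The longest chain bearing the –CHO group is 10 carbons long (decane).
An aldehyde (terminal –CHO) is the principal characteristic group, giving the suffix -al.
Choose the numbering such that the aldehyde carbon is C-1 by definition.
That gives a bromo group at C-10.
The name is 10-bromodecanal.

10-bromodecanal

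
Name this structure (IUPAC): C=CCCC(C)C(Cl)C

6-chloro-5-methylhept-1-ene

The longest carbon chain that includes the multiple bond has 7 carbons, so the parent hydride is heptane.
The chain contains a C=C double bond, so the unsaturation ending is -ene.
Choose the numbering such that numbering from this end puts the double bond at C-1 rather than C-6.
This places the double bond between C-1 and C-2; a chloro group at C-6; a methyl group at C-5.
Prefixes are listed alphabetically: chloro, methyl.
Putting it together: 6-chloro-5-methylhept-1-ene.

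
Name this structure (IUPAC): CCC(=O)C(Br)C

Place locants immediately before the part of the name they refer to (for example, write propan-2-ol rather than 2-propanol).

2-bromopentan-3-one

Counting along the main chain through the carbonyl gives 5 carbons: the parent is pentane.
The highest-priority functional group is a ketone (C=O on an internal carbon), so the name ends in -one.
The numbering direction is chosen so that the substituent locant set {2} is lower than {4} at the first point of difference.
With this numbering: the carbonyl at C-3; a bromo group at C-2.
The name is 2-bromopentan-3-one.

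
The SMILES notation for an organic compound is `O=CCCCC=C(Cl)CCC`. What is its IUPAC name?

Counting along the main chain through the –CHO group and the multiple bond gives 9 carbons: the parent is nonane.
An aldehyde (terminal –CHO) is the principal characteristic group, giving the suffix -al.
A C=C double bond in the chain gives the infix -ene-.
Choose the numbering such that the aldehyde carbon is C-1 by definition.
With this numbering: the double bond between C-5 and C-6; a chloro group at C-6.
The name is 6-chloronon-5-enal.

6-chloronon-5-enal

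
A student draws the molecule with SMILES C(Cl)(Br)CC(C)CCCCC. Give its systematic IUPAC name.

1-bromo-1-chloro-3-methyloctane

The parent chain contains 8 carbons (octane).
Choose the numbering such that the substituent locant set {1,1,3} is lower than {6,8,8} at the first point of difference.
That gives a bromo group at C-1; a chloro group at C-1; a methyl group at C-3.
Substituent prefixes are cited in alphabetical order (multiplying prefixes like di-/tri- are ignored for ordering).
Putting it together: 1-bromo-1-chloro-3-methyloctane.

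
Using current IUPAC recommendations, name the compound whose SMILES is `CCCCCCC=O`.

heptanal

The longest chain bearing the –CHO group is 7 carbons long (heptane).
The highest-priority functional group is an aldehyde (terminal –CHO), so the name ends in -al.
Choose the numbering such that the aldehyde carbon is C-1 by definition.
The name is heptanal.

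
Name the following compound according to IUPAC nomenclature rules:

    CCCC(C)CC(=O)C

The longest carbon chain that includes the carbonyl has 7 carbons, so the parent hydride is heptane.
The highest-priority functional group is a ketone (C=O on an internal carbon), so the name ends in -one.
The numbering direction is chosen so that numbering from this end puts the carbonyl group at C-2 rather than C-6.
That gives the carbonyl at C-2; a methyl group at C-4.
Assembling the pieces gives 4-methylheptan-2-one.

4-methylheptan-2-one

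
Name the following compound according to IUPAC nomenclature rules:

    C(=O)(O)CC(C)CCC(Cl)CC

6-chloro-3-methyloctanoic acid

The longest chain bearing the –COOH group is 8 carbons long (octane).
The highest-priority functional group is a carboxylic acid (terminal –COOH), so the name ends in -oic acid.
Choose the numbering such that the carboxylic acid carbon is C-1 by definition.
That gives a chloro group at C-6; a methyl group at C-3.
The substituents are ordered alphabetically, ignoring any di-/tri- multipliers.
Putting it together: 6-chloro-3-methyloctanoic acid.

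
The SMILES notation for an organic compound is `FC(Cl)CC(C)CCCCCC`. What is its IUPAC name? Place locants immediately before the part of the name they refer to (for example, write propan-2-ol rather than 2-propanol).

1-chloro-1-fluoro-3-methylnonane

The parent chain contains 9 carbons (nonane).
The numbering direction is chosen so that the substituent locant set {1,1,3} is lower than {7,9,9} at the first point of difference.
This places a chloro group at C-1; a fluoro group at C-1; a methyl group at C-3.
Substituent prefixes are cited in alphabetical order (multiplying prefixes like di-/tri- are ignored for ordering).
Putting it together: 1-chloro-1-fluoro-3-methylnonane.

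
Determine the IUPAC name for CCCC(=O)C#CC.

The longest carbon chain that includes the carbonyl and the multiple bond has 7 carbons, so the parent hydride is heptane.
The highest-priority functional group is a ketone (C=O on an internal carbon), so the name ends in -one.
A C≡C triple bond in the chain gives the infix -yne-.
Choose the numbering such that numbering from this end puts the triple bond at C-2 rather than C-5.
This places the carbonyl at C-4; the triple bond between C-2 and C-3.
Assembling the pieces gives hept-2-yn-4-one.

hept-2-yn-4-one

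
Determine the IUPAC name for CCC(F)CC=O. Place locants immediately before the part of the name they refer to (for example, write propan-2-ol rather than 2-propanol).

The longest carbon chain that includes the –CHO group has 5 carbons, so the parent hydride is pentane.
An aldehyde (terminal –CHO) is the principal characteristic group, giving the suffix -al.
The numbering direction is chosen so that the aldehyde carbon is C-1 by definition.
That gives a fluoro group at C-3.
The name is 3-fluoropentanal.

3-fluoropentanal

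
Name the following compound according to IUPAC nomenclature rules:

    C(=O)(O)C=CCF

Counting along the main chain through the –COOH group and the multiple bond gives 4 carbons: the parent is butane.
The principal characteristic group is a carboxylic acid (terminal –COOH), named with the suffix -oic acid.
The chain contains a C=C double bond, so the unsaturation ending is -ene.
Choose the numbering such that the carboxylic acid carbon is C-1 by definition.
That gives the double bond between C-2 and C-3; a fluoro group at C-4.
The name is 4-fluorobut-2-enoic acid.

4-fluorobut-2-enoic acid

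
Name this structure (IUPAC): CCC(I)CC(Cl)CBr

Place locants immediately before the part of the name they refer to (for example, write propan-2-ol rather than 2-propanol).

The longest continuous carbon chain has 6 atoms, so the parent hydride is hexane.
Choose the numbering such that the substituent locant set {1,2,4} is lower than {3,5,6} at the first point of difference.
That gives a bromo group at C-1; a chloro group at C-2; an iodo group at C-4.
Substituent prefixes are cited in alphabetical order (multiplying prefixes like di-/tri- are ignored for ordering).
Putting it together: 1-bromo-2-chloro-4-iodohexane.

1-bromo-2-chloro-4-iodohexane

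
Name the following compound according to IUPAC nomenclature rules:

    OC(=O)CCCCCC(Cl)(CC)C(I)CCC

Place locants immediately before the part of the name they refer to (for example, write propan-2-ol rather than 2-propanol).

The longest carbon chain that includes the –COOH group has 11 carbons, so the parent hydride is undecane.
The principal characteristic group is a carboxylic acid (terminal –COOH), named with the suffix -oic acid.
The numbering direction is chosen so that the carboxylic acid carbon is C-1 by definition.
That gives a chloro group at C-7; an ethyl group at C-7; an iodo group at C-8.
The substituents are ordered alphabetically, ignoring any di-/tri- multipliers.
Putting it together: 7-chloro-7-ethyl-8-iodoundecanoic acid.

7-chloro-7-ethyl-8-iodoundecanoic acid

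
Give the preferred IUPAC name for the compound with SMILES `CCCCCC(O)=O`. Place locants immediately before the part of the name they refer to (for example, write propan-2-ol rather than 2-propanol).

The longest carbon chain that includes the –COOH group has 6 carbons, so the parent hydride is hexane.
A carboxylic acid (terminal –COOH) is the principal characteristic group, giving the suffix -oic acid.
Choose the numbering such that the carboxylic acid carbon is C-1 by definition.
The name is hexanoic acid.

hexanoic acid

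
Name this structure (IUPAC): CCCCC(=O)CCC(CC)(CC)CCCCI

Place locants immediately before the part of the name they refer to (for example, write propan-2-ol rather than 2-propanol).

8,8-diethyl-12-iodododecan-5-one

Counting along the main chain through the carbonyl gives 12 carbons: the parent is dodecane.
The highest-priority functional group is a ketone (C=O on an internal carbon), so the name ends in -one.
The numbering direction is chosen so that numbering from this end puts the carbonyl group at C-5 rather than C-8.
This places the carbonyl at C-5; two ethyl groups at C-8; an iodo group at C-12.
The substituents are ordered alphabetically, ignoring any di-/tri- multipliers.
Putting it together: 8,8-diethyl-12-iodododecan-5-one.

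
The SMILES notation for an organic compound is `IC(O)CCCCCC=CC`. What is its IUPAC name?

1-iodonon-7-en-1-ol

Counting along the main chain through the –OH group and the multiple bond gives 9 carbons: the parent is nonane.
The highest-priority functional group is an alcohol (–OH), so the name ends in -ol.
There is one C=C double bond, indicated by the ending -ene.
Number the chain so that numbering from this end puts the hydroxyl group at C-1 rather than C-9.
With this numbering: the hydroxyl at C-1; the double bond between C-7 and C-8; an iodo group at C-1.
The name is 1-iodonon-7-en-1-ol.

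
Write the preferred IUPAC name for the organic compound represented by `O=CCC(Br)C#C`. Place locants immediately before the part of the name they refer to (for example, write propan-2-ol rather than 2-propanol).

The longest chain bearing the –CHO group and the multiple bond is 5 carbons long (pentane).
The highest-priority functional group is an aldehyde (terminal –CHO), so the name ends in -al.
A C≡C triple bond in the chain gives the infix -yne-.
The numbering direction is chosen so that the aldehyde carbon is C-1 by definition.
That gives the triple bond between C-4 and C-5; a bromo group at C-3.
The name is 3-bromopent-4-ynal.

3-bromopent-4-ynal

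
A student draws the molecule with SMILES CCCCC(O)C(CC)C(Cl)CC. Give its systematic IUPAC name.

Counting along the main chain through the –OH group gives 9 carbons: the parent is nonane.
An alcohol (–OH) is the principal characteristic group, giving the suffix -ol.
The numbering direction is chosen so that the substituent locant set {3,4} is lower than {6,7} at the first point of difference.
With this numbering: the hydroxyl at C-5; a chloro group at C-3; an ethyl group at C-4.
The substituents are ordered alphabetically, ignoring any di-/tri- multipliers.
The name is 3-chloro-4-ethylnonan-5-ol.

3-chloro-4-ethylnonan-5-ol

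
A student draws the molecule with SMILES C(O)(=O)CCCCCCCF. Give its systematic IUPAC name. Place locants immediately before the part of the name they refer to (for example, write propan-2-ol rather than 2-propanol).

8-fluorooctanoic acid

The longest chain bearing the –COOH group is 8 carbons long (octane).
A carboxylic acid (terminal –COOH) is the principal characteristic group, giving the suffix -oic acid.
Number the chain so that the carboxylic acid carbon is C-1 by definition.
This places a fluoro group at C-8.
Assembling the pieces gives 8-fluorooctanoic acid.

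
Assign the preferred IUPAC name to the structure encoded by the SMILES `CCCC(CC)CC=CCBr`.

1-bromo-5-ethyloct-2-ene

The longest carbon chain that includes the multiple bond has 8 carbons, so the parent hydride is octane.
The chain contains a C=C double bond, so the unsaturation ending is -ene.
Choose the numbering such that numbering from this end puts the double bond at C-2 rather than C-6.
With this numbering: the double bond between C-2 and C-3; a bromo group at C-1; an ethyl group at C-5.
Prefixes are listed alphabetically: bromo, ethyl.
The name is 1-bromo-5-ethyloct-2-ene.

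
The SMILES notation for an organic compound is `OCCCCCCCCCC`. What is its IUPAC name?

The longest chain bearing the –OH group is 10 carbons long (decane).
The highest-priority functional group is an alcohol (–OH), so the name ends in -ol.
Number the chain so that numbering from this end puts the hydroxyl group at C-1 rather than C-10.
With this numbering: the hydroxyl at C-1.
Putting it together: decan-1-ol.

decan-1-ol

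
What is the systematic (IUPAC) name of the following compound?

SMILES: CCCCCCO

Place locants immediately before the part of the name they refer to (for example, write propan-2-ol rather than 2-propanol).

Counting along the main chain through the –OH group gives 6 carbons: the parent is hexane.
An alcohol (–OH) is the principal characteristic group, giving the suffix -ol.
Number the chain so that numbering from this end puts the hydroxyl group at C-1 rather than C-6.
With this numbering: the hydroxyl at C-1.
Assembling the pieces gives hexan-1-ol.

hexan-1-ol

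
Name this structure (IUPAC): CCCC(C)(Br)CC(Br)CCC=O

4,6-dibromo-6-methylnonanal

The longest chain bearing the –CHO group is 9 carbons long (nonane).
The principal characteristic group is an aldehyde (terminal –CHO), named with the suffix -al.
The numbering direction is chosen so that the aldehyde carbon is C-1 by definition.
This places bromo groups at C-4 and C-6; a methyl group at C-6.
Substituent prefixes are cited in alphabetical order (multiplying prefixes like di-/tri- are ignored for ordering).
Assembling the pieces gives 4,6-dibromo-6-methylnonanal.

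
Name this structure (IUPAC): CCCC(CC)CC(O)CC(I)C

6-ethyl-2-iodononan-4-ol

The longest carbon chain that includes the –OH group has 9 carbons, so the parent hydride is nonane.
The highest-priority functional group is an alcohol (–OH), so the name ends in -ol.
Number the chain so that numbering from this end puts the hydroxyl group at C-4 rather than C-6.
With this numbering: the hydroxyl at C-4; an ethyl group at C-6; an iodo group at C-2.
Prefixes are listed alphabetically: ethyl, iodo.
The name is 6-ethyl-2-iodononan-4-ol.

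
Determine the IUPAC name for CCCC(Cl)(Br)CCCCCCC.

The longest continuous carbon chain has 11 atoms, so the parent hydride is undecane.
Choose the numbering such that the substituent locant set {4,4} is lower than {8,8} at the first point of difference.
That gives a bromo group at C-4; a chloro group at C-4.
The substituents are ordered alphabetically, ignoring any di-/tri- multipliers.
Putting it together: 4-bromo-4-chloroundecane.

4-bromo-4-chloroundecane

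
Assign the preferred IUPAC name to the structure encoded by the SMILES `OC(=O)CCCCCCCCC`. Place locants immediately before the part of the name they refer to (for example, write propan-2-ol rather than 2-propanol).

decanoic acid

Counting along the main chain through the –COOH group gives 10 carbons: the parent is decane.
A carboxylic acid (terminal –COOH) is the principal characteristic group, giving the suffix -oic acid.
Number the chain so that the carboxylic acid carbon is C-1 by definition.
The name is decanoic acid.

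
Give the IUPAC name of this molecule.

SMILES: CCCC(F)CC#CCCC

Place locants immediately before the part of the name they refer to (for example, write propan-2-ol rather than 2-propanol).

7-fluorodec-4-yne

Counting along the main chain through the multiple bond gives 10 carbons: the parent is decane.
The chain contains a C≡C triple bond, so the unsaturation ending is -yne.
The numbering direction is chosen so that numbering from this end puts the triple bond at C-4 rather than C-6.
This places the triple bond between C-4 and C-5; a fluoro group at C-7.
Putting it together: 7-fluorodec-4-yne.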